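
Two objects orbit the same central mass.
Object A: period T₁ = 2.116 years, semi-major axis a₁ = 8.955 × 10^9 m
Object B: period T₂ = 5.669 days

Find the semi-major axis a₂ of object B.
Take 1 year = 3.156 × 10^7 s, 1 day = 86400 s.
T₁ = 2.116 years = 6.6781 × 10^7 s
T₂ = 5.669 days = 489802 s
a₁ = 8.955 × 10^9 m
Kepler's third law: (T₂/T₁)² = (a₂/a₁)³  ⇒  a₂ = a₁ (T₂/T₁)^(2/3)
T₂/T₁ = 0.00733445
(T₂/T₁)^(2/3) = 0.0377495
a₂ = 8.955 × 10^9 m × 0.0377495 = 3.38047 × 10^8 m ≈ 3.38 × 10^8 m

Final answer: a₂ = 3.38 × 10^8 m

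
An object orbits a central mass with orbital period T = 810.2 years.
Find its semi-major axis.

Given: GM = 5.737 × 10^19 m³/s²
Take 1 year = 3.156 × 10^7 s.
T = 810.2 years = 2.55699 × 10^10 s
GM = 5.737 × 10^19 m³/s²
Kepler's third law: a³ = GM T² / (4π²)
T² = 6.5382 × 10^20 s²
a³ = (5.737 × 10^19) × (6.5382 × 10^20) / (4π²) = 9.50131 × 10^38 m³
a = (a³)^(1/3) = 9.83093 × 10^12 m ≈ 9.831 Tm

Final answer: 9.831 Tm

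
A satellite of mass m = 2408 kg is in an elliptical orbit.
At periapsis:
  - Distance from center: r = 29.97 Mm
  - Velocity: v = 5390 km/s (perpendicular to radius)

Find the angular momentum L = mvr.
r = 29.97 Mm = 2.997 × 10^7 m
v = 5390 km/s = 5.39 × 10^6 m/s
vr = 5.39 × 10^6 × 2.997 × 10^7 = 1.61538 × 10^14 m²/s
L = m × vr = 2408 × 1.61538 × 10^14 = 3.88984 × 10^17 kg·m²/s ≈ 3.89 × 10^17 kg·m²/s

Final answer: L = 3.89 × 10^17 kg·m²/s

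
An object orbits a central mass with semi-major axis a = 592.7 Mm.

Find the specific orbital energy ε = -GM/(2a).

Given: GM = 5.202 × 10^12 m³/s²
a = 592.7 Mm = 5.927 × 10^8 m
GM = 5.202 × 10^12 m³/s²
2a = 1.1854 × 10^9 m
ε = −GM/(2a) = -4388.39 J/kg ≈ -4.388 kJ/kg

Final answer: -4.388 kJ/kg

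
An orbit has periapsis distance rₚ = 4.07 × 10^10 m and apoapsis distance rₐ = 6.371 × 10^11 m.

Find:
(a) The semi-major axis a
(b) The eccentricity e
rₚ = 4.07 × 10^10 m
rₐ = 6.371 × 10^11 m
(a) a = (rₚ + rₐ)/2 = 3.389 × 10^11 m ≈ 3.389 × 10^11 m
(b) e = (rₐ − rₚ)/(rₐ + rₚ) = (5.964 × 10^11) / (6.778 × 10^11) = 0.879906

Final answer:
(a) a = 3.389 × 10^11 m
(b) e = 0.8799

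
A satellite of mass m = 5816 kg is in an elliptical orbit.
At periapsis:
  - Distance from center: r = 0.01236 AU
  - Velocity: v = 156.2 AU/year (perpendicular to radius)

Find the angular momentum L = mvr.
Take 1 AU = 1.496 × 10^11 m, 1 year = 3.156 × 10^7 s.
r = 0.01236 AU = 1.84906 × 10^9 m
v = 156.2 AU/year = 740416 m/s
vr = 740416 × 1.84906 × 10^9 = 1.36907 × 10^15 m²/s
L = m × vr = 5816 × 1.36907 × 10^15 = 7.96251 × 10^18 kg·m²/s ≈ 7.963 × 10^18 kg·m²/s

Final answer: L = 7.963 × 10^18 kg·m²/s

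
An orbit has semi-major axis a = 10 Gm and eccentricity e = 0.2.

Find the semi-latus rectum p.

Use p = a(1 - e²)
a = 10 Gm = 1 × 10^10 m
e = 0.2,  e² = 0.04,  1 − e² = 0.96
p = a(1 − e²) = 1 × 10^10 m × 0.96 = 9.6 × 10^9 m ≈ 9.6 Gm

Final answer: p = 9.6 Gm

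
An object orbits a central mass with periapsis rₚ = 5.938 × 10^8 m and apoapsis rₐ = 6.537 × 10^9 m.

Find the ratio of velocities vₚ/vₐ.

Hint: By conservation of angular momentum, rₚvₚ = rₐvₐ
rₚ = 5.938 × 10^8 m
rₐ = 6.537 × 10^9 m
rₚvₚ = rₐvₐ  ⇒  vₚ/vₐ = rₐ/rₚ
vₚ/vₐ = (6.537 × 10^9) / (5.938 × 10^8) = 11.0088

Final answer: vₚ/vₐ = 11.01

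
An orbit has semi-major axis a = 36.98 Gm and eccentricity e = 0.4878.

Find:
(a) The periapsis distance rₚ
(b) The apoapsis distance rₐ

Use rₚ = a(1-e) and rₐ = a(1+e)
a = 36.98 Gm = 3.698 × 10^10 m
e = 0.4878:  1 − e = 0.5122,  1 + e = 1.4878
(a) rₚ = a(1 − e) = 3.698 × 10^10 m × 0.5122 = 1.89412 × 10^10 m ≈ 18.94 Gm
(b) rₐ = a(1 + e) = 3.698 × 10^10 m × 1.4878 = 5.50188 × 10^10 m ≈ 55.02 Gm

Final answer:
(a) rₚ = 18.94 Gm
(b) rₐ = 55.02 Gm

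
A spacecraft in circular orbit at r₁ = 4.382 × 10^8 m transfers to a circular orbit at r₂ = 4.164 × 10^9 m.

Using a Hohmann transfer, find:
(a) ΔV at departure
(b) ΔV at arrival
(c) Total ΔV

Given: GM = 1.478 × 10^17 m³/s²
r₁ = 4.382 × 10^8 m
r₂ = 4.164 × 10^9 m
GM = 1.478 × 10^17 m³/s²
Transfer ellipse: a_t = (r₁ + r₂)/2 = 2.3011 × 10^9 m
Circular speed at r₁: v₁ = √(GM/r₁) = 18365.4 m/s
Transfer speed at r₁ (periapsis): v₁ₜ = √(GM(2/r₁ − 1/a_t)) = 24705.2 m/s
(a) ΔV₁ = v₁ₜ − v₁ = 6339.79 m/s ≈ 6.34 km/s
Circular speed at r₂: v₂ = √(GM/r₂) = 5957.74 m/s
Transfer speed at r₂ (apoapsis): v₂ₜ = √(GM(2/r₂ − 1/a_t)) = 2599.86 m/s
(b) ΔV₂ = v₂ − v₂ₜ = 3357.88 m/s ≈ 3.358 km/s
(c) ΔV_total = ΔV₁ + ΔV₂ = 9697.67 m/s ≈ 9.698 km/s

Final answer:
(a) ΔV₁ = 6.34 km/s
(b) ΔV₂ = 3.358 km/s
(c) ΔV_total = 9.698 km/s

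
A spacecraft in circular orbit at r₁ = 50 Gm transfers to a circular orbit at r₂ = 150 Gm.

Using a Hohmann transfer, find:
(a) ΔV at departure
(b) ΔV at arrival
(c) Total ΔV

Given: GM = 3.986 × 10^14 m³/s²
r₁ = 50 Gm = 5 × 10^10 m
r₂ = 150 Gm = 1.5 × 10^11 m
GM = 3.986 × 10^14 m³/s²
Transfer ellipse: a_t = (r₁ + r₂)/2 = 1 × 10^11 m
Circular speed at r₁: v₁ = √(GM/r₁) = 89.2861 m/s
Transfer speed at r₁ (periapsis): v₁ₜ = √(GM(2/r₁ − 1/a_t)) = 109.353 m/s
(a) ΔV₁ = v₁ₜ − v₁ = 20.0666 m/s ≈ 20.07 m/s
Circular speed at r₂: v₂ = √(GM/r₂) = 51.5493 m/s
Transfer speed at r₂ (apoapsis): v₂ₜ = √(GM(2/r₂ − 1/a_t)) = 36.4509 m/s
(b) ΔV₂ = v₂ − v₂ₜ = 15.0984 m/s ≈ 15.1 m/s
(c) ΔV_total = ΔV₁ + ΔV₂ = 35.165 m/s ≈ 35.17 m/s

Final answer:
(a) ΔV₁ = 20.07 m/s
(b) ΔV₂ = 15.1 m/s
(c) ΔV_total = 35.17 m/s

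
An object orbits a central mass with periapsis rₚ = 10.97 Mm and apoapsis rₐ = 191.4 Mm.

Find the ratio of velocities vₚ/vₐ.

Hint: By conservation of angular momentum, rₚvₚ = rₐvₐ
rₚ = 10.97 Mm = 1.097 × 10^7 m
rₐ = 191.4 Mm = 1.914 × 10^8 m
rₚvₚ = rₐvₐ  ⇒  vₚ/vₐ = rₐ/rₚ
vₚ/vₐ = (1.914 × 10^8) / (1.097 × 10^7) = 17.4476

Final answer: vₚ/vₐ = 17.45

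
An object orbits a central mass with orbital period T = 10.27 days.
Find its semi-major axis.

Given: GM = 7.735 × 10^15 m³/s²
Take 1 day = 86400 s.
T = 10.27 days = 887328 s
GM = 7.735 × 10^15 m³/s²
Kepler's third law: a³ = GM T² / (4π²)
T² = 7.87351 × 10^11 s²
a³ = (7.735 × 10^15) × (7.87351 × 10^11) / (4π²) = 1.54266 × 10^26 m³
a = (a³)^(1/3) = 5.36319 × 10^8 m ≈ 536.3 Mm

Final answer: 536.3 Mm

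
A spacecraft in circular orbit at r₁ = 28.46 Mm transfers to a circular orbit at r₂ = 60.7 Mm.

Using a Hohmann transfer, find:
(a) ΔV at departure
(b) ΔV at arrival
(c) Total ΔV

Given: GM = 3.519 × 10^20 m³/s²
r₁ = 28.46 Mm = 2.846 × 10^7 m
r₂ = 60.7 Mm = 6.07 × 10^7 m
GM = 3.519 × 10^20 m³/s²
Transfer ellipse: a_t = (r₁ + r₂)/2 = 4.458 × 10^7 m
Circular speed at r₁: v₁ = √(GM/r₁) = 3.51635 × 10^6 m/s
Transfer speed at r₁ (periapsis): v₁ₜ = √(GM(2/r₁ − 1/a_t)) = 4.10314 × 10^6 m/s
(a) ΔV₁ = v₁ₜ − v₁ = 586791 m/s ≈ 586.8 km/s
Circular speed at r₂: v₂ = √(GM/r₂) = 2.40777 × 10^6 m/s
Transfer speed at r₂ (apoapsis): v₂ₜ = √(GM(2/r₂ − 1/a_t)) = 1.92381 × 10^6 m/s
(b) ΔV₂ = v₂ − v₂ₜ = 483959 m/s ≈ 484 km/s
(c) ΔV_total = ΔV₁ + ΔV₂ = 1.07075 × 10^6 m/s ≈ 1071 km/s

Final answer:
(a) ΔV₁ = 586.8 km/s
(b) ΔV₂ = 484 km/s
(c) ΔV_total = 1071 km/s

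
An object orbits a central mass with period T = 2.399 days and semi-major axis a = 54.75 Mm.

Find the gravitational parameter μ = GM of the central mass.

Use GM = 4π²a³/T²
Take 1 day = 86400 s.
T = 2.399 days = 207274 s
a = 54.75 Mm = 5.475 × 10^7 m
a³ = 1.64117 × 10^23 m³
T² = 4.29623 × 10^10 s²
GM = 4π² × (1.64117 × 10^23) / (4.29623 × 10^10) = 1.50808 × 10^14 m³/s²
GM ≈ 1.508 × 10^14 m³/s²

Final answer: GM = 1.508 × 10^14 m³/s²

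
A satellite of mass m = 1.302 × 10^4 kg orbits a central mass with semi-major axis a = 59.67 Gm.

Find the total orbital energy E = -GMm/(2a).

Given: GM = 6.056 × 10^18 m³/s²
a = 59.67 Gm = 5.967 × 10^10 m
GM = 6.056 × 10^18 m³/s²
2a = 1.1934 × 10^11 m
GMm = 6.056 × 10^18 × 13020 = 7.88491 × 10^22 m³·kg/s²
E = −GMm/(2a) = -6.6071 × 10^11 J ≈ -660.7 GJ

Final answer: -660.7 GJ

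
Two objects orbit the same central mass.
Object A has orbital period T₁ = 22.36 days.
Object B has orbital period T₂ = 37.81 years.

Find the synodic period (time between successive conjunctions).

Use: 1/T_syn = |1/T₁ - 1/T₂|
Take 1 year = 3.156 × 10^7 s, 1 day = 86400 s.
T₁ = 22.36 days = 1.9319 × 10^6 s
T₂ = 37.81 years = 1.19328 × 10^9 s
1/T₁ = 5.17624 × 10^-7 s⁻¹
1/T₂ = 8.38024 × 10^-10 s⁻¹
|1/T₁ − 1/T₂| = 5.16786 × 10^-7 s⁻¹
T_syn = 1 / |1/T₁ − 1/T₂| = 1.93504 × 10^6 s ≈ 22.4 days

Final answer: T_syn = 22.4 days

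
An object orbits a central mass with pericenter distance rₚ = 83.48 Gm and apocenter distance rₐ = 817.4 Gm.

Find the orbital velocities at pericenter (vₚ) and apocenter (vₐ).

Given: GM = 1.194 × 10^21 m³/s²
rₚ = 83.48 Gm = 8.348 × 10^10 m
rₐ = 817.4 Gm = 8.174 × 10^11 m
GM = 1.194 × 10^21 m³/s²
a = (rₚ + rₐ)/2 = 4.5044 × 10^11 m
Vis-viva: v² = GM (2/r − 1/a)
vₚ² = 1.194 × 10^21 × (2.39578 × 10^-11 − 2.22005 × 10^-12) = 2.59549 × 10^10 m²/s²
vₚ = 161105 m/s ≈ 161.1 km/s
vₐ² = 1.194 × 10^21 × (2.44678 × 10^-12 − 2.22005 × 10^-12) = 2.70717 × 10^8 m²/s²
vₐ = 16453.5 m/s ≈ 16.45 km/s

Final answer: vₚ = 161.1 km/s, vₐ = 16.45 km/s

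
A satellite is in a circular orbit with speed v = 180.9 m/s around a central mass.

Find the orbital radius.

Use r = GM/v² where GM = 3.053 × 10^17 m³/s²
v = 180.9 m/s
GM = 3.053 × 10^17 m³/s²
v² = 32724.8 m²/s²
r = GM/v² = (3.053 × 10^17) / 32724.8 = 9.32931 × 10^12 m ≈ 9.329 Tm

Final answer: 9.329 Tm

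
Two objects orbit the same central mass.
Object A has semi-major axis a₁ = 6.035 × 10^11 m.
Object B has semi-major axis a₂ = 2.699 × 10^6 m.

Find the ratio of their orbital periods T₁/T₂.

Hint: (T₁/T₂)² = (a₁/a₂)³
a₁ = 6.035 × 10^11 m
a₂ = 2.699 × 10^6 m
a₁/a₂ = 223601
T₁/T₂ = (a₁/a₂)^(3/2) = (223601)^1.5 = 1.05733 × 10^8

Final answer: T₁/T₂ = 1.057 × 10^8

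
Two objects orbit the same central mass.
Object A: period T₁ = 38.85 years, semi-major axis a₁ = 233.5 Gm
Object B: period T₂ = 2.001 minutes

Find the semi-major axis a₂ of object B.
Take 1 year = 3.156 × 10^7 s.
T₁ = 38.85 years = 1.22611 × 10^9 s
T₂ = 2.001 minutes = 120.06 s
a₁ = 233.5 Gm = 2.335 × 10^11 m
Kepler's third law: (T₂/T₁)² = (a₂/a₁)³  ⇒  a₂ = a₁ (T₂/T₁)^(2/3)
T₂/T₁ = 9.79198 × 10^-8
(T₂/T₁)^(2/3) = 2.12445 × 10^-5
a₂ = 2.335 × 10^11 m × 2.12445 × 10^-5 = 4.96059 × 10^6 m ≈ 4.961 Mm

Final answer: a₂ = 4.961 Mm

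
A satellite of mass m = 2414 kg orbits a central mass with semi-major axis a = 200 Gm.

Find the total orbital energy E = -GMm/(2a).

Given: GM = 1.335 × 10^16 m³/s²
a = 200 Gm = 2 × 10^11 m
GM = 1.335 × 10^16 m³/s²
2a = 4 × 10^11 m
GMm = 1.335 × 10^16 × 2414 = 3.22269 × 10^19 m³·kg/s²
E = −GMm/(2a) = -8.05672 × 10^7 J ≈ -80.57 MJ

Final answer: -80.57 MJ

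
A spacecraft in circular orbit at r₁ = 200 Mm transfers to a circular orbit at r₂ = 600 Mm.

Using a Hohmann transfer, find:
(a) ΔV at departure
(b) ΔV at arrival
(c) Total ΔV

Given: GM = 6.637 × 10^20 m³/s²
r₁ = 200 Mm = 2 × 10^8 m
r₂ = 600 Mm = 6 × 10^8 m
GM = 6.637 × 10^20 m³/s²
Transfer ellipse: a_t = (r₁ + r₂)/2 = 4 × 10^8 m
Circular speed at r₁: v₁ = √(GM/r₁) = 1.82168 × 10^6 m/s
Transfer speed at r₁ (periapsis): v₁ₜ = √(GM(2/r₁ − 1/a_t)) = 2.23109 × 10^6 m/s
(a) ΔV₁ = v₁ₜ − v₁ = 409412 m/s ≈ 409.4 km/s
Circular speed at r₂: v₂ = √(GM/r₂) = 1.05174 × 10^6 m/s
Transfer speed at r₂ (apoapsis): v₂ₜ = √(GM(2/r₂ − 1/a_t)) = 743696 m/s
(b) ΔV₂ = v₂ − v₂ₜ = 308049 m/s ≈ 308 km/s
(c) ΔV_total = ΔV₁ + ΔV₂ = 717461 m/s ≈ 717.5 km/s

Final answer:
(a) ΔV₁ = 409.4 km/s
(b) ΔV₂ = 308 km/s
(c) ΔV_total = 717.5 km/s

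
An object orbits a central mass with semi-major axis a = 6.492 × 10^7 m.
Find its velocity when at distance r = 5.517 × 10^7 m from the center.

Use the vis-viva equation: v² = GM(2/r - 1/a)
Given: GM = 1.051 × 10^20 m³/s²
a = 6.492 × 10^7 m
r = 5.517 × 10^7 m
GM = 1.051 × 10^20 m³/s²
2/r − 1/a = 3.62516 × 10^-8 − 1.54036 × 10^-8 = 2.0848 × 10^-8 m⁻¹
v² = GM (2/r − 1/a) = 2.19113 × 10^12 m²/s²
v = 1.48025 × 10^6 m/s ≈ 1480 km/s

Final answer: 1480 km/s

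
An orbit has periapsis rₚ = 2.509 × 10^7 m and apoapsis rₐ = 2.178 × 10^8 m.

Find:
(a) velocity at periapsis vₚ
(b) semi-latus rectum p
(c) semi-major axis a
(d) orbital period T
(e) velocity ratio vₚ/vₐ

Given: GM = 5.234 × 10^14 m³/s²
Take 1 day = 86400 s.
rₚ = 2.509 × 10^7 m
rₐ = 2.178 × 10^8 m
GM = 5.234 × 10^14 m³/s²
a = (rₚ + rₐ)/2 = 1.21445 × 10^8 m
e = (rₐ − rₚ)/(rₐ + rₚ) = (1.9271 × 10^8) / (2.4289 × 10^8) = 0.793404
(a) vₚ² = GM (2/rₚ − 1/a) = 5.234 × 10^14 × (7.9713 × 10^-8 − 8.23418 × 10^-9) = 3.7412 × 10^7 m²/s²;  vₚ = 6116.54 m/s ≈ 6.117 km/s
(b) 1 − e² = 0.370509;  p = a(1 − e²) = 1.21445 × 10^8 × 0.370509 = 4.49965 × 10^7 m ≈ 4.5 × 10^7 m
(c) a = 1.21445 × 10^8 m ≈ 1.214 × 10^8 m
(d) a³ = 1.79118 × 10^24 m³;  T = 2π √(a³/GM) = 2π × 58499.6 s = 367564 s ≈ 4.254 days
(e) vₚ/vₐ = rₐ/rₚ (angular momentum) = (2.178 × 10^8) / (2.509 × 10^7) = 8.68075 ≈ 8.681

Final answer:
(a) velocity at periapsis vₚ = 6.117 km/s
(b) semi-latus rectum p = 4.5 × 10^7 m
(c) semi-major axis a = 1.214 × 10^8 m
(d) orbital period T = 4.254 days
(e) velocity ratio vₚ/vₐ = 8.681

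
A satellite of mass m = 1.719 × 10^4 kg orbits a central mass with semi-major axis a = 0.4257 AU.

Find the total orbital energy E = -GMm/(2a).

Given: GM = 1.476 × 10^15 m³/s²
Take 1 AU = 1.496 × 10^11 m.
a = 0.4257 AU = 6.36847 × 10^10 m
GM = 1.476 × 10^15 m³/s²
2a = 1.27369 × 10^11 m
GMm = 1.476 × 10^15 × 17190 = 2.53724 × 10^19 m³·kg/s²
E = −GMm/(2a) = -1.99204 × 10^8 J ≈ -199.2 MJ

Final answer: -199.2 MJ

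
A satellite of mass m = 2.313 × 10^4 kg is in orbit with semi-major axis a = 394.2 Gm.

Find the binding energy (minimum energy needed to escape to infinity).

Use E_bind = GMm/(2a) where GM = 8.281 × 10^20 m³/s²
a = 394.2 Gm = 3.942 × 10^11 m
GM = 8.281 × 10^20 m³/s²
m = 2.313 × 10^4 kg
GMm = 8.281 × 10^20 × 23130 = 1.9154 × 10^25 m³·kg/s²
2a = 7.884 × 10^11 m
E_bind = GMm/(2a) = 2.42947 × 10^13 J ≈ 24.29 TJ

Final answer: 24.29 TJ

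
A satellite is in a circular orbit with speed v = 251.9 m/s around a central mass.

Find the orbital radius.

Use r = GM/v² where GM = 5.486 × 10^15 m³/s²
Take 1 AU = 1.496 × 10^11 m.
v = 251.9 m/s
GM = 5.486 × 10^15 m³/s²
v² = 63453.6 m²/s²
r = GM/v² = (5.486 × 10^15) / 63453.6 = 8.64569 × 10^10 m ≈ 0.5779 AU

Final answer: 0.5779 AU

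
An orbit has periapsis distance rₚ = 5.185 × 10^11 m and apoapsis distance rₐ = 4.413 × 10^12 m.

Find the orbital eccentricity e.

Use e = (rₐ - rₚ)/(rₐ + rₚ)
rₚ = 5.185 × 10^11 m
rₐ = 4.413 × 10^12 m
rₐ − rₚ = 3.8945 × 10^12 m
rₐ + rₚ = 4.9315 × 10^12 m
e = (rₐ − rₚ)/(rₐ + rₚ) = 0.789719

Final answer: e = 0.7897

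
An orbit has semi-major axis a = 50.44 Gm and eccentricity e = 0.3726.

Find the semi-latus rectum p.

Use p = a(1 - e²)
a = 50.44 Gm = 5.044 × 10^10 m
e = 0.3726,  e² = 0.138831,  1 − e² = 0.861169
p = a(1 − e²) = 5.044 × 10^10 m × 0.861169 = 4.34374 × 10^10 m ≈ 43.44 Gm

Final answer: p = 43.44 Gm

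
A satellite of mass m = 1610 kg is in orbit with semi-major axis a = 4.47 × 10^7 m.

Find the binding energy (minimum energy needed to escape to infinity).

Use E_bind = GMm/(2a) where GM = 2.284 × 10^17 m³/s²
a = 4.47 × 10^7 m
GM = 2.284 × 10^17 m³/s²
m = 1610 kg
GMm = 2.284 × 10^17 × 1610 = 3.67724 × 10^20 m³·kg/s²
2a = 8.94 × 10^7 m
E_bind = GMm/(2a) = 4.11324 × 10^12 J ≈ 4.113 TJ

Final answer: 4.113 TJ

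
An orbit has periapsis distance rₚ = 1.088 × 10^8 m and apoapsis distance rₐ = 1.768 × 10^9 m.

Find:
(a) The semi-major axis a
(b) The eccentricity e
rₚ = 1.088 × 10^8 m
rₐ = 1.768 × 10^9 m
(a) a = (rₚ + rₐ)/2 = 9.384 × 10^8 m ≈ 9.384 × 10^8 m
(b) e = (rₐ − rₚ)/(rₐ + rₚ) = (1.6592 × 10^9) / (1.8768 × 10^9) = 0.884058

Final answer:
(a) a = 9.384 × 10^8 m
(b) e = 0.8841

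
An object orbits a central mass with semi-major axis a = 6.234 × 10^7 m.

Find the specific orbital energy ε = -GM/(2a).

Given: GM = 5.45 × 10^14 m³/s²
a = 6.234 × 10^7 m
GM = 5.45 × 10^14 m³/s²
2a = 1.2468 × 10^8 m
ε = −GM/(2a) = -4.37119 × 10^6 J/kg ≈ -4.371 MJ/kg

Final answer: -4.371 MJ/kg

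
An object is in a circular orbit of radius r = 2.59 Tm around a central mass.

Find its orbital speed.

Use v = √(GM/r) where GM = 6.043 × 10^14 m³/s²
r = 2.59 Tm = 2.59 × 10^12 m
GM = 6.043 × 10^14 m³/s²
GM/r = (6.043 × 10^14) / (2.59 × 10^12) = 233.32 m²/s²
v = √(GM/r) = 15.2748 m/s ≈ 15.27 m/s

Final answer: 15.27 m/s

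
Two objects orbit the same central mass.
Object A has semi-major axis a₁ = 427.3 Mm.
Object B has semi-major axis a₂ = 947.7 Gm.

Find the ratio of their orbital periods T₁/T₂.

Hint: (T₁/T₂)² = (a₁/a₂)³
a₁ = 427.3 Mm = 4.273 × 10^8 m
a₂ = 947.7 Gm = 9.477 × 10^11 m
a₁/a₂ = 0.000450881
T₁/T₂ = (a₁/a₂)^(3/2) = (0.000450881)^1.5 = 9.57399 × 10^-6

Final answer: T₁/T₂ = 9.574 × 10^-6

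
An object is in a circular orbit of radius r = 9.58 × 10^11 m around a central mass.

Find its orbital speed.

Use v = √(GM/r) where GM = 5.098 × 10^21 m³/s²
r = 9.58 × 10^11 m
GM = 5.098 × 10^21 m³/s²
GM/r = (5.098 × 10^21) / (9.58 × 10^11) = 5.3215 × 10^9 m²/s²
v = √(GM/r) = 72948.6 m/s ≈ 72.95 km/s

Final answer: 72.95 km/s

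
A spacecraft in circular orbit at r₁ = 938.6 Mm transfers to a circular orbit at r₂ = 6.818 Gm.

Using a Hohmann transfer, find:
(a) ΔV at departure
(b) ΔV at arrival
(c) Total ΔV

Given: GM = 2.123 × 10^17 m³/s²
r₁ = 938.6 Mm = 9.386 × 10^8 m
r₂ = 6.818 Gm = 6.818 × 10^9 m
GM = 2.123 × 10^17 m³/s²
Transfer ellipse: a_t = (r₁ + r₂)/2 = 3.8783 × 10^9 m
Circular speed at r₁: v₁ = √(GM/r₁) = 15039.5 m/s
Transfer speed at r₁ (periapsis): v₁ₜ = √(GM(2/r₁ − 1/a_t)) = 19940.8 m/s
(a) ΔV₁ = v₁ₜ − v₁ = 4901.25 m/s ≈ 4.901 km/s
Circular speed at r₂: v₂ = √(GM/r₂) = 5580.16 m/s
Transfer speed at r₂ (apoapsis): v₂ₜ = √(GM(2/r₂ − 1/a_t)) = 2745.15 m/s
(b) ΔV₂ = v₂ − v₂ₜ = 2835.01 m/s ≈ 2.835 km/s
(c) ΔV_total = ΔV₁ + ΔV₂ = 7736.26 m/s ≈ 7.736 km/s

Final answer:
(a) ΔV₁ = 4.901 km/s
(b) ΔV₂ = 2.835 km/s
(c) ΔV_total = 7.736 km/s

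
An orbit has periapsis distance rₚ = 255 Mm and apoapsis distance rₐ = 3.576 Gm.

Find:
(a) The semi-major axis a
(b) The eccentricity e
rₚ = 255 Mm = 2.55 × 10^8 m
rₐ = 3.576 Gm = 3.576 × 10^9 m
(a) a = (rₚ + rₐ)/2 = 1.9155 × 10^9 m ≈ 1.915 Gm
(b) e = (rₐ − rₚ)/(rₐ + rₚ) = (3.321 × 10^9) / (3.831 × 10^9) = 0.866875

Final answer:
(a) a = 1.915 Gm
(b) e = 0.8669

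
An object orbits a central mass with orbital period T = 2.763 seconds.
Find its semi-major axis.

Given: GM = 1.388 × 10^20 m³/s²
T = 2.763 seconds
GM = 1.388 × 10^20 m³/s²
Kepler's third law: a³ = GM T² / (4π²)
T² = 7.63417 s²
a³ = (1.388 × 10^20) × 7.63417 / (4π²) = 2.68406 × 10^19 m³
a = (a³)^(1/3) = 2.99408 × 10^6 m ≈ 2.994 Mm

Final answer: 2.994 Mm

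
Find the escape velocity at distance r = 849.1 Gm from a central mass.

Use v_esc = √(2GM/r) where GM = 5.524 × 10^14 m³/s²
r = 849.1 Gm = 8.491 × 10^11 m
GM = 5.524 × 10^14 m³/s²
2GM/r = 2 × (5.524 × 10^14) / (8.491 × 10^11) = 1301.14 m²/s²
v_esc = √(2GM/r) = 36.0714 m/s ≈ 36.07 m/s

Final answer: 36.07 m/s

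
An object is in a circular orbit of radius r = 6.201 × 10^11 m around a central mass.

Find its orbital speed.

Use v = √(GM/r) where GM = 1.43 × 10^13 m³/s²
r = 6.201 × 10^11 m
GM = 1.43 × 10^13 m³/s²
GM/r = (1.43 × 10^13) / (6.201 × 10^11) = 23.0608 m²/s²
v = √(GM/r) = 4.80217 m/s ≈ 4.802 m/s

Final answer: 4.802 m/s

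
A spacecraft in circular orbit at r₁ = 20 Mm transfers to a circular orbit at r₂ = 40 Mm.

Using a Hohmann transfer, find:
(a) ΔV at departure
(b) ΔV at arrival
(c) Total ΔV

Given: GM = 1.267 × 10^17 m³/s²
r₁ = 20 Mm = 2 × 10^7 m
r₂ = 40 Mm = 4 × 10^7 m
GM = 1.267 × 10^17 m³/s²
Transfer ellipse: a_t = (r₁ + r₂)/2 = 3 × 10^7 m
Circular speed at r₁: v₁ = √(GM/r₁) = 79592.7 m/s
Transfer speed at r₁ (periapsis): v₁ₜ = √(GM(2/r₁ − 1/a_t)) = 91905.7 m/s
(a) ΔV₁ = v₁ₜ − v₁ = 12313 m/s ≈ 12.31 km/s
Circular speed at r₂: v₂ = √(GM/r₂) = 56280.5 m/s
Transfer speed at r₂ (apoapsis): v₂ₜ = √(GM(2/r₂ − 1/a_t)) = 45952.9 m/s
(b) ΔV₂ = v₂ − v₂ₜ = 10327.7 m/s ≈ 10.33 km/s
(c) ΔV_total = ΔV₁ + ΔV₂ = 22640.7 m/s ≈ 22.64 km/s

Final answer:
(a) ΔV₁ = 12.31 km/s
(b) ΔV₂ = 10.33 km/s
(c) ΔV_total = 22.64 km/s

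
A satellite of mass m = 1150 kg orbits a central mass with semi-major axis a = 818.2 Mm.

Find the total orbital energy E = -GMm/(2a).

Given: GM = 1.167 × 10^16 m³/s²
a = 818.2 Mm = 8.182 × 10^8 m
GM = 1.167 × 10^16 m³/s²
2a = 1.6364 × 10^9 m
GMm = 1.167 × 10^16 × 1150 = 1.34205 × 10^19 m³·kg/s²
E = −GMm/(2a) = -8.20123 × 10^9 J ≈ -8.201 GJ

Final answer: -8.201 GJ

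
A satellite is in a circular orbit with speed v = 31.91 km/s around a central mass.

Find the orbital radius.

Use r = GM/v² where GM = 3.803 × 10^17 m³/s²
v = 31.91 km/s = 31910 m/s
GM = 3.803 × 10^17 m³/s²
v² = 1.01825 × 10^9 m²/s²
r = GM/v² = (3.803 × 10^17) / (1.01825 × 10^9) = 3.73485 × 10^8 m ≈ 373.5 Mm

Final answer: 373.5 Mm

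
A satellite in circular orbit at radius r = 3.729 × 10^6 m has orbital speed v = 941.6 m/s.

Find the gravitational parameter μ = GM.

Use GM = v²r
r = 3.729 × 10^6 m
v = 941.6 m/s
v² = 886611 m²/s²
GM = v²r = 886611 × 3.729 × 10^6 = 3.30617 × 10^12 m³/s²
GM ≈ 3.306 × 10^12 m³/s²

Final answer: GM = 3.306 × 10^12 m³/s²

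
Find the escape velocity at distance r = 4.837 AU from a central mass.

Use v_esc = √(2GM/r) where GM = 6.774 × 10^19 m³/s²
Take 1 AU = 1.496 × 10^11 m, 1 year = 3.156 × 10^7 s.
r = 4.837 AU = 7.23615 × 10^11 m
GM = 6.774 × 10^19 m³/s²
2GM/r = 2 × (6.774 × 10^19) / (7.23615 × 10^11) = 1.87227 × 10^8 m²/s²
v_esc = √(2GM/r) = 13683.1 m/s ≈ 2.887 AU/year

Final answer: 2.887 AU/year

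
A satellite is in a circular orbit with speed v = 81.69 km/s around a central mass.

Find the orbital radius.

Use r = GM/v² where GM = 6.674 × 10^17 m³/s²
v = 81.69 km/s = 81690 m/s
GM = 6.674 × 10^17 m³/s²
v² = 6.67326 × 10^9 m²/s²
r = GM/v² = (6.674 × 10^17) / (6.67326 × 10^9) = 1.00011 × 10^8 m ≈ 100 Mm

Final answer: 100 Mm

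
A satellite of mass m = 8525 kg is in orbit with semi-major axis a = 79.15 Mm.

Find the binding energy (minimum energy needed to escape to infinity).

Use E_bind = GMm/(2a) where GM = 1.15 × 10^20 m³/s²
a = 79.15 Mm = 7.915 × 10^7 m
GM = 1.15 × 10^20 m³/s²
m = 8525 kg
GMm = 1.15 × 10^20 × 8525 = 9.80375 × 10^23 m³·kg/s²
2a = 1.583 × 10^8 m
E_bind = GMm/(2a) = 6.19315 × 10^15 J ≈ 6.193 PJ

Final answer: 6.193 PJ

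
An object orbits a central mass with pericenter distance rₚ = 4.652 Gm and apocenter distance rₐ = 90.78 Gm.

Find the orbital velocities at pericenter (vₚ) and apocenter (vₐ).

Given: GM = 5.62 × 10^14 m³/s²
rₚ = 4.652 Gm = 4.652 × 10^9 m
rₐ = 90.78 Gm = 9.078 × 10^10 m
GM = 5.62 × 10^14 m³/s²
a = (rₚ + rₐ)/2 = 4.7716 × 10^10 m
Vis-viva: v² = GM (2/r − 1/a)
vₚ² = 5.62 × 10^14 × (4.29923 × 10^-10 − 2.09573 × 10^-11) = 229838 m²/s²
vₚ = 479.415 m/s ≈ 479.4 m/s
vₐ² = 5.62 × 10^14 × (2.20313 × 10^-11 − 2.09573 × 10^-11) = 603.562 m²/s²
vₐ = 24.5675 m/s ≈ 24.57 m/s

Final answer: vₚ = 479.4 m/s, vₐ = 24.57 m/s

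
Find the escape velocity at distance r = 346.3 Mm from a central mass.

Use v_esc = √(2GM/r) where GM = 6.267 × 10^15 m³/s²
r = 346.3 Mm = 3.463 × 10^8 m
GM = 6.267 × 10^15 m³/s²
2GM/r = 2 × (6.267 × 10^15) / (3.463 × 10^8) = 3.61941 × 10^7 m²/s²
v_esc = √(2GM/r) = 6016.15 m/s ≈ 6.016 km/s

Final answer: 6.016 km/s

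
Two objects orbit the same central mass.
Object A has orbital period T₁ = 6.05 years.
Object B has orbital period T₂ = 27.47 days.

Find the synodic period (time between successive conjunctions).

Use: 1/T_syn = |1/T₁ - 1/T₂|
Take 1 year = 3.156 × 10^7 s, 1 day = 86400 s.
T₁ = 6.05 years = 1.90938 × 10^8 s
T₂ = 27.47 days = 2.37341 × 10^6 s
1/T₁ = 5.2373 × 10^-9 s⁻¹
1/T₂ = 4.21335 × 10^-7 s⁻¹
|1/T₁ − 1/T₂| = 4.16098 × 10^-7 s⁻¹
T_syn = 1 / |1/T₁ − 1/T₂| = 2.40328 × 10^6 s ≈ 27.82 days

Final answer: T_syn = 27.82 days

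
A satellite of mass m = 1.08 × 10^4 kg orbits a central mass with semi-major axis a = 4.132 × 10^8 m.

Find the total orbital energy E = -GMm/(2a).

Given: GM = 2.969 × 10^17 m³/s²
a = 4.132 × 10^8 m
GM = 2.969 × 10^17 m³/s²
2a = 8.264 × 10^8 m
GMm = 2.969 × 10^17 × 10800 = 3.20652 × 10^21 m³·kg/s²
E = −GMm/(2a) = -3.88011 × 10^12 J ≈ -3.88 TJ

Final answer: -3.88 TJ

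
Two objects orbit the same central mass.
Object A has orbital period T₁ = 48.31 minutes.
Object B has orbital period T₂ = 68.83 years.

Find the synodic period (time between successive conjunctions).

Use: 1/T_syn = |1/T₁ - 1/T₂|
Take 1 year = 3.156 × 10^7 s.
T₁ = 48.31 minutes = 2898.6 s
T₂ = 68.83 years = 2.17227 × 10^9 s
1/T₁ = 0.000344994 s⁻¹
1/T₂ = 4.60347 × 10^-10 s⁻¹
|1/T₁ − 1/T₂| = 0.000344994 s⁻¹
T_syn = 1 / |1/T₁ − 1/T₂| = 2898.6 s ≈ 48.31 minutes

Final answer: T_syn = 48.31 minutes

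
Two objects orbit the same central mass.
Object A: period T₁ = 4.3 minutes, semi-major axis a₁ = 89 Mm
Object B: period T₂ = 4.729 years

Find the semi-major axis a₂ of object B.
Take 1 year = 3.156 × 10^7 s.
T₁ = 4.3 minutes = 258 s
T₂ = 4.729 years = 1.49247 × 10^8 s
a₁ = 89 Mm = 8.9 × 10^7 m
Kepler's third law: (T₂/T₁)² = (a₂/a₁)³  ⇒  a₂ = a₁ (T₂/T₁)^(2/3)
T₂/T₁ = 578478
(T₂/T₁)^(2/3) = 6942.64
a₂ = 8.9 × 10^7 m × 6942.64 = 6.17895 × 10^11 m ≈ 617.9 Gm

Final answer: a₂ = 617.9 Gm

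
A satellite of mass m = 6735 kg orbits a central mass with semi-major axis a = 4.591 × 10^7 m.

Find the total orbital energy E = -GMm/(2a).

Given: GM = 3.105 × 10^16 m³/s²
a = 4.591 × 10^7 m
GM = 3.105 × 10^16 m³/s²
2a = 9.182 × 10^7 m
GMm = 3.105 × 10^16 × 6735 = 2.09122 × 10^20 m³·kg/s²
E = −GMm/(2a) = -2.27752 × 10^12 J ≈ -2.278 TJ

Final answer: -2.278 TJ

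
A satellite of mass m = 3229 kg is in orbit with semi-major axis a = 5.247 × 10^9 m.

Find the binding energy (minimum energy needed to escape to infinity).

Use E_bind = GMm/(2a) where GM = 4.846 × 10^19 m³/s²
a = 5.247 × 10^9 m
GM = 4.846 × 10^19 m³/s²
m = 3229 kg
GMm = 4.846 × 10^19 × 3229 = 1.56477 × 10^23 m³·kg/s²
2a = 1.0494 × 10^10 m
E_bind = GMm/(2a) = 1.49111 × 10^13 J ≈ 14.91 TJ

Final answer: 14.91 TJ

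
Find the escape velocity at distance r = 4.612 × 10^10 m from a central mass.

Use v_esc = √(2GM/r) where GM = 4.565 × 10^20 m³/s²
r = 4.612 × 10^10 m
GM = 4.565 × 10^20 m³/s²
2GM/r = 2 × (4.565 × 10^20) / (4.612 × 10^10) = 1.97962 × 10^10 m²/s²
v_esc = √(2GM/r) = 140699 m/s ≈ 140.7 km/s

Final answer: 140.7 km/s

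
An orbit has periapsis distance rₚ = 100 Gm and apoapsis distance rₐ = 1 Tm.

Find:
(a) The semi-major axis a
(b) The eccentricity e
rₚ = 100 Gm = 1 × 10^11 m
rₐ = 1 Tm = 1 × 10^12 m
(a) a = (rₚ + rₐ)/2 = 5.5 × 10^11 m ≈ 550 Gm
(b) e = (rₐ − rₚ)/(rₐ + rₚ) = (9 × 10^11) / (1.1 × 10^12) = 0.818182

Final answer:
(a) a = 550 Gm
(b) e = 0.8182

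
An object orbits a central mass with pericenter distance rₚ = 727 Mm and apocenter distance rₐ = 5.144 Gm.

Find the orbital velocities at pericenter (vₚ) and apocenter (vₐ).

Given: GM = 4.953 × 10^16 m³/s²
rₚ = 727 Mm = 7.27 × 10^8 m
rₐ = 5.144 Gm = 5.144 × 10^9 m
GM = 4.953 × 10^16 m³/s²
a = (rₚ + rₐ)/2 = 2.9355 × 10^9 m
Vis-viva: v² = GM (2/r − 1/a)
vₚ² = 4.953 × 10^16 × (2.75103 × 10^-9 − 3.40657 × 10^-10) = 1.19386 × 10^8 m²/s²
vₚ = 10926.4 m/s ≈ 10.93 km/s
vₐ² = 4.953 × 10^16 × (3.88802 × 10^-10 − 3.40657 × 10^-10) = 2.38462 × 10^6 m²/s²
vₐ = 1544.22 m/s ≈ 1.544 km/s

Final answer: vₚ = 10.93 km/s, vₐ = 1.544 km/s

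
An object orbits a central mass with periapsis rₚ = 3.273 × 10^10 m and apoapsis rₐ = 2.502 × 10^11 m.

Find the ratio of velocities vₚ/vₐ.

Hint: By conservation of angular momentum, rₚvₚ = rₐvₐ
rₚ = 3.273 × 10^10 m
rₐ = 2.502 × 10^11 m
rₚvₚ = rₐvₐ  ⇒  vₚ/vₐ = rₐ/rₚ
vₚ/vₐ = (2.502 × 10^11) / (3.273 × 10^10) = 7.64436

Final answer: vₚ/vₐ = 7.644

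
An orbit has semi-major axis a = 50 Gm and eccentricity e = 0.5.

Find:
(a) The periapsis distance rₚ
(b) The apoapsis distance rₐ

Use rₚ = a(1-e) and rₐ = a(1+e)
a = 50 Gm = 5 × 10^10 m
e = 0.5:  1 − e = 0.5,  1 + e = 1.5
(a) rₚ = a(1 − e) = 5 × 10^10 m × 0.5 = 2.5 × 10^10 m ≈ 25 Gm
(b) rₐ = a(1 + e) = 5 × 10^10 m × 1.5 = 7.5 × 10^10 m ≈ 75 Gm

Final answer:
(a) rₚ = 25 Gm
(b) rₐ = 75 Gm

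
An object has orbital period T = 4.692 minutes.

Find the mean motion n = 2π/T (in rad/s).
T = 4.692 minutes = 281.52 s
n = 2π / 281.52 s = 0.0223188 rad/s ≈ 0.02232 rad/s

Final answer: n = 0.02232 rad/s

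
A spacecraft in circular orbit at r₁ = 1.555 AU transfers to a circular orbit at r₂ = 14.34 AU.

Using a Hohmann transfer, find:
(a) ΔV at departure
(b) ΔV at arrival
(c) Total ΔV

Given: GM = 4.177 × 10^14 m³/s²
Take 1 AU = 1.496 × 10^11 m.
r₁ = 1.555 AU = 2.32628 × 10^11 m
r₂ = 14.34 AU = 2.14526 × 10^12 m
GM = 4.177 × 10^14 m³/s²
Transfer ellipse: a_t = (r₁ + r₂)/2 = 1.18895 × 10^12 m
Circular speed at r₁: v₁ = √(GM/r₁) = 42.3742 m/s
Transfer speed at r₁ (periapsis): v₁ₜ = √(GM(2/r₁ − 1/a_t)) = 56.9194 m/s
(a) ΔV₁ = v₁ₜ − v₁ = 14.5453 m/s ≈ 14.55 m/s
Circular speed at r₂: v₂ = √(GM/r₂) = 13.9538 m/s
Transfer speed at r₂ (apoapsis): v₂ₜ = √(GM(2/r₂ − 1/a_t)) = 6.17223 m/s
(b) ΔV₂ = v₂ − v₂ₜ = 7.78155 m/s ≈ 7.782 m/s
(c) ΔV_total = ΔV₁ + ΔV₂ = 22.3268 m/s ≈ 22.33 m/s

Final answer:
(a) ΔV₁ = 14.55 m/s
(b) ΔV₂ = 7.782 m/s
(c) ΔV_total = 22.33 m/s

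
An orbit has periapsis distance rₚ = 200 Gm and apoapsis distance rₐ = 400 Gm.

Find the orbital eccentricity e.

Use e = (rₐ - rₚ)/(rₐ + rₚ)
rₚ = 200 Gm = 2 × 10^11 m
rₐ = 400 Gm = 4 × 10^11 m
rₐ − rₚ = 2 × 10^11 m
rₐ + rₚ = 6 × 10^11 m
e = (rₐ − rₚ)/(rₐ + rₚ) = 0.333333

Final answer: e = 0.3333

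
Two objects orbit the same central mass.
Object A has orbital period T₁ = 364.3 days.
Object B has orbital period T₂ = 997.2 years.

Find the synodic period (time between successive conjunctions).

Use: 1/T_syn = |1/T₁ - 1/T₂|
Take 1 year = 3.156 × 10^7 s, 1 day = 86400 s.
T₁ = 364.3 days = 3.14755 × 10^7 s
T₂ = 997.2 years = 3.14716 × 10^10 s
1/T₁ = 3.17707 × 10^-8 s⁻¹
1/T₂ = 3.17746 × 10^-11 s⁻¹
|1/T₁ − 1/T₂| = 3.17389 × 10^-8 s⁻¹
T_syn = 1 / |1/T₁ − 1/T₂| = 3.1507 × 10^7 s ≈ 364.7 days

Final answer: T_syn = 364.7 days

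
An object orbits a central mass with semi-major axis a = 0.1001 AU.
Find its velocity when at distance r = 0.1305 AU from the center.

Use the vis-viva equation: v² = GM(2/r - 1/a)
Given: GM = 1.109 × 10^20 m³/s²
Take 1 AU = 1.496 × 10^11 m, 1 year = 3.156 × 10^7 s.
a = 0.1001 AU = 1.4975 × 10^10 m
r = 0.1305 AU = 1.95228 × 10^10 m
GM = 1.109 × 10^20 m³/s²
2/r − 1/a = 1.02444 × 10^-10 − 6.67781 × 10^-11 = 3.56662 × 10^-11 m⁻¹
v² = GM (2/r − 1/a) = 3.95538 × 10^9 m²/s²
v = 62891.8 m/s ≈ 13.27 AU/year

Final answer: 13.27 AU/year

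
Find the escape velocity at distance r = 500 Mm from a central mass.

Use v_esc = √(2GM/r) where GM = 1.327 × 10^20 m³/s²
r = 500 Mm = 5 × 10^8 m
GM = 1.327 × 10^20 m³/s²
2GM/r = 2 × (1.327 × 10^20) / (5 × 10^8) = 5.308 × 10^11 m²/s²
v_esc = √(2GM/r) = 728560 m/s ≈ 728.6 km/s

Final answer: 728.6 km/s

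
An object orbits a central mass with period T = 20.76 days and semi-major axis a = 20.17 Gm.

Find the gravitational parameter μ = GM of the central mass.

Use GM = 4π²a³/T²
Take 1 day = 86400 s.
T = 20.76 days = 1.79366 × 10^6 s
a = 20.17 Gm = 2.017 × 10^10 m
a³ = 8.20574 × 10^30 m³
T² = 3.21723 × 10^12 s²
GM = 4π² × (8.20574 × 10^30) / (3.21723 × 10^12) = 1.00692 × 10^20 m³/s²
GM ≈ 1.007 × 10^20 m³/s²

Final answer: GM = 1.007 × 10^20 m³/s²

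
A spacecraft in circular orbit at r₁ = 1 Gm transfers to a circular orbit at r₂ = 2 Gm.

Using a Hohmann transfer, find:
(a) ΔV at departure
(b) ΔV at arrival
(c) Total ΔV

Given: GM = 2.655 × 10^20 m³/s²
r₁ = 1 Gm = 1 × 10^9 m
r₂ = 2 Gm = 2 × 10^9 m
GM = 2.655 × 10^20 m³/s²
Transfer ellipse: a_t = (r₁ + r₂)/2 = 1.5 × 10^9 m
Circular speed at r₁: v₁ = √(GM/r₁) = 515267 m/s
Transfer speed at r₁ (periapsis): v₁ₜ = √(GM(2/r₁ − 1/a_t)) = 594979 m/s
(a) ΔV₁ = v₁ₜ − v₁ = 79712.1 m/s ≈ 79.71 km/s
Circular speed at r₂: v₂ = √(GM/r₂) = 364349 m/s
Transfer speed at r₂ (apoapsis): v₂ₜ = √(GM(2/r₂ − 1/a_t)) = 297489 m/s
(b) ΔV₂ = v₂ − v₂ₜ = 66859.2 m/s ≈ 66.86 km/s
(c) ΔV_total = ΔV₁ + ΔV₂ = 146571 m/s ≈ 146.6 km/s

Final answer:
(a) ΔV₁ = 79.71 km/s
(b) ΔV₂ = 66.86 km/s
(c) ΔV_total = 146.6 km/s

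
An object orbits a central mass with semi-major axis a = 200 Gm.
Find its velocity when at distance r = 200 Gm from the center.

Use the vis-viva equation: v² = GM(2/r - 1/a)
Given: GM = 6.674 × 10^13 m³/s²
a = 200 Gm = 2 × 10^11 m
r = 200 Gm = 2 × 10^11 m
GM = 6.674 × 10^13 m³/s²
2/r − 1/a = 1 × 10^-11 − 5 × 10^-12 = 5 × 10^-12 m⁻¹
v² = GM (2/r − 1/a) = 333.7 m²/s²
v = 18.2675 m/s ≈ 18.27 m/s

Final answer: 18.27 m/s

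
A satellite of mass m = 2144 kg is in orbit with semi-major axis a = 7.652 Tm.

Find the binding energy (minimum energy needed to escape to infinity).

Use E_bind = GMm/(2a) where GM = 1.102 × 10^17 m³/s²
a = 7.652 Tm = 7.652 × 10^12 m
GM = 1.102 × 10^17 m³/s²
m = 2144 kg
GMm = 1.102 × 10^17 × 2144 = 2.36269 × 10^20 m³·kg/s²
2a = 1.5304 × 10^13 m
E_bind = GMm/(2a) = 1.54384 × 10^7 J ≈ 15.44 MJ

Final answer: 15.44 MJ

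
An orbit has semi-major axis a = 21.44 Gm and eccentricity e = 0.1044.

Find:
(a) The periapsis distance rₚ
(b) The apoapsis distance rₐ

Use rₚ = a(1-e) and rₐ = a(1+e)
a = 21.44 Gm = 2.144 × 10^10 m
e = 0.1044:  1 − e = 0.8956,  1 + e = 1.1044
(a) rₚ = a(1 − e) = 2.144 × 10^10 m × 0.8956 = 1.92017 × 10^10 m ≈ 19.2 Gm
(b) rₐ = a(1 + e) = 2.144 × 10^10 m × 1.1044 = 2.36783 × 10^10 m ≈ 23.68 Gm

Final answer:
(a) rₚ = 19.2 Gm
(b) rₐ = 23.68 Gm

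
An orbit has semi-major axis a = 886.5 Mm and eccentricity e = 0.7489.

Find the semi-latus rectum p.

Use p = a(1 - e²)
a = 886.5 Mm = 8.865 × 10^8 m
e = 0.7489,  e² = 0.560851,  1 − e² = 0.439149
p = a(1 − e²) = 8.865 × 10^8 m × 0.439149 = 3.89305 × 10^8 m ≈ 389.3 Mm

Final answer: p = 389.3 Mm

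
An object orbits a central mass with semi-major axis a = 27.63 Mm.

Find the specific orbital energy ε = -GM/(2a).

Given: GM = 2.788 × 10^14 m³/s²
a = 27.63 Mm = 2.763 × 10^7 m
GM = 2.788 × 10^14 m³/s²
2a = 5.526 × 10^7 m
ε = −GM/(2a) = -5.04524 × 10^6 J/kg ≈ -5.045 MJ/kg

Final answer: -5.045 MJ/kg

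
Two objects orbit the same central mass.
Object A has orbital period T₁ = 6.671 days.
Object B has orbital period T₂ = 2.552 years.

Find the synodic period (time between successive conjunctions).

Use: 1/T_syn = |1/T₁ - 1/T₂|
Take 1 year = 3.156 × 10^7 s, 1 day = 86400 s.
T₁ = 6.671 days = 576374 s
T₂ = 2.552 years = 8.05411 × 10^7 s
1/T₁ = 1.73498 × 10^-6 s⁻¹
1/T₂ = 1.2416 × 10^-8 s⁻¹
|1/T₁ − 1/T₂| = 1.72257 × 10^-6 s⁻¹
T_syn = 1 / |1/T₁ − 1/T₂| = 580529 s ≈ 6.719 days

Final answer: T_syn = 6.719 days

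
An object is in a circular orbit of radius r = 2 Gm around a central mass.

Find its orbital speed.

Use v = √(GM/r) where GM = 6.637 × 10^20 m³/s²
r = 2 Gm = 2 × 10^9 m
GM = 6.637 × 10^20 m³/s²
GM/r = (6.637 × 10^20) / (2 × 10^9) = 3.3185 × 10^11 m²/s²
v = √(GM/r) = 576064 m/s ≈ 576.1 km/s

Final answer: 576.1 km/s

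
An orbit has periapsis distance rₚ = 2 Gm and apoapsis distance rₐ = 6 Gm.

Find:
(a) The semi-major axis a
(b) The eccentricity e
rₚ = 2 Gm = 2 × 10^9 m
rₐ = 6 Gm = 6 × 10^9 m
(a) a = (rₚ + rₐ)/2 = 4 × 10^9 m ≈ 4 Gm
(b) e = (rₐ − rₚ)/(rₐ + rₚ) = (4 × 10^9) / (8 × 10^9) = 0.5

Final answer:
(a) a = 4 Gm
(b) e = 0.5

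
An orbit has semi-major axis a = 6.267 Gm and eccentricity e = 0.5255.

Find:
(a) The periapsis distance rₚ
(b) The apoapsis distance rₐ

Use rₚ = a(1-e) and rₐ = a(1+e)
a = 6.267 Gm = 6.267 × 10^9 m
e = 0.5255:  1 − e = 0.4745,  1 + e = 1.5255
(a) rₚ = a(1 − e) = 6.267 × 10^9 m × 0.4745 = 2.97369 × 10^9 m ≈ 2.974 Gm
(b) rₐ = a(1 + e) = 6.267 × 10^9 m × 1.5255 = 9.56031 × 10^9 m ≈ 9.56 Gm

Final answer:
(a) rₚ = 2.974 Gm
(b) rₐ = 9.56 Gm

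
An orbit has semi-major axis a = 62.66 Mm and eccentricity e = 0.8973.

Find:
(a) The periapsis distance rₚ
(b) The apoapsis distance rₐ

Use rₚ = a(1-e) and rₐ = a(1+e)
a = 62.66 Mm = 6.266 × 10^7 m
e = 0.8973:  1 − e = 0.1027,  1 + e = 1.8973
(a) rₚ = a(1 − e) = 6.266 × 10^7 m × 0.1027 = 6.43518 × 10^6 m ≈ 6.435 Mm
(b) rₐ = a(1 + e) = 6.266 × 10^7 m × 1.8973 = 1.18885 × 10^8 m ≈ 118.9 Mm

Final answer:
(a) rₚ = 6.435 Mm
(b) rₐ = 118.9 Mm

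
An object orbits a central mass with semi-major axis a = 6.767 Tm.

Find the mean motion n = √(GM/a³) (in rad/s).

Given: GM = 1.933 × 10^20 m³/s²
a = 6.767 Tm = 6.767 × 10^12 m
GM = 1.933 × 10^20 m³/s²
a³ = 3.09876 × 10^38 m³
GM/a³ = (1.933 × 10^20) / (3.09876 × 10^38) = 6.23797 × 10^-19 s⁻²
n = √(GM/a³) = 7.89808 × 10^-10 rad/s ≈ 7.898 × 10^-10 rad/s

Final answer: n = 7.898 × 10^-10 rad/s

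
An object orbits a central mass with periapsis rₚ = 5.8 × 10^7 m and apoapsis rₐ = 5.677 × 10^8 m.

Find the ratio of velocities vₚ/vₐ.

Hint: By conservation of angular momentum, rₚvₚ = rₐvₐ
rₚ = 5.8 × 10^7 m
rₐ = 5.677 × 10^8 m
rₚvₚ = rₐvₐ  ⇒  vₚ/vₐ = rₐ/rₚ
vₚ/vₐ = (5.677 × 10^8) / (5.8 × 10^7) = 9.78793

Final answer: vₚ/vₐ = 9.788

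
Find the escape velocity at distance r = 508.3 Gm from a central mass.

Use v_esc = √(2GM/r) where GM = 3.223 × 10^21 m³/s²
r = 508.3 Gm = 5.083 × 10^11 m
GM = 3.223 × 10^21 m³/s²
2GM/r = 2 × (3.223 × 10^21) / (5.083 × 10^11) = 1.26815 × 10^10 m²/s²
v_esc = √(2GM/r) = 112612 m/s ≈ 112.6 km/s

Final answer: 112.6 km/s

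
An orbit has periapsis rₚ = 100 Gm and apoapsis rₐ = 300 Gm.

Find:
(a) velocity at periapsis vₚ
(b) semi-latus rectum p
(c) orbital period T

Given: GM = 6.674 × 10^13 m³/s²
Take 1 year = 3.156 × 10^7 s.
rₚ = 100 Gm = 1 × 10^11 m
rₐ = 300 Gm = 3 × 10^11 m
GM = 6.674 × 10^13 m³/s²
a = (rₚ + rₐ)/2 = 2 × 10^11 m
e = (rₐ − rₚ)/(rₐ + rₚ) = (2 × 10^11) / (4 × 10^11) = 0.5
(a) vₚ² = GM (2/rₚ − 1/a) = 6.674 × 10^13 × (2 × 10^-11 − 5 × 10^-12) = 1001.1 m²/s²;  vₚ = 31.6402 m/s ≈ 31.64 m/s
(b) 1 − e² = 0.75;  p = a(1 − e²) = 2 × 10^11 × 0.75 = 1.5 × 10^11 m ≈ 150 Gm
(c) a³ = 8 × 10^33 m³;  T = 2π √(a³/GM) = 2π × 1.09484 × 10^10 s = 6.8791 × 10^10 s ≈ 2180 years

Final answer:
(a) velocity at periapsis vₚ = 31.64 m/s
(b) semi-latus rectum p = 150 Gm
(c) orbital period T = 2180 years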